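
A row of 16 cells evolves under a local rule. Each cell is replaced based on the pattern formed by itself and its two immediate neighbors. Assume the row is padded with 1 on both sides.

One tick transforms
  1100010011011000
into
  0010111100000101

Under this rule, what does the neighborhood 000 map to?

At position 3 the neighborhood is 000; the next row has 0 there.

0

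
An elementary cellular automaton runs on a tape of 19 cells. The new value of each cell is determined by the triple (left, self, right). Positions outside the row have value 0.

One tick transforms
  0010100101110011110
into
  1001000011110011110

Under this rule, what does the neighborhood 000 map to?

1

At position 0 the neighborhood is 000; the next row has 1 there.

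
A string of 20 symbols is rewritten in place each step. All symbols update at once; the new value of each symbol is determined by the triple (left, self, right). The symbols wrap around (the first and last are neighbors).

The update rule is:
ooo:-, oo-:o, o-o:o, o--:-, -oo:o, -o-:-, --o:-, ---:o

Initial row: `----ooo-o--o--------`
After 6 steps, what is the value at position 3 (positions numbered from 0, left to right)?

-

ooo-o-oo-----ooooooo
--oo-ooo-ooo-o------
o-oooo-ooo-oo--ooooo
ooo--ooo-oooo--o----
o-o--o-ooo--o----oo-
-o----oo-o----oo-ooo
position 3 holds -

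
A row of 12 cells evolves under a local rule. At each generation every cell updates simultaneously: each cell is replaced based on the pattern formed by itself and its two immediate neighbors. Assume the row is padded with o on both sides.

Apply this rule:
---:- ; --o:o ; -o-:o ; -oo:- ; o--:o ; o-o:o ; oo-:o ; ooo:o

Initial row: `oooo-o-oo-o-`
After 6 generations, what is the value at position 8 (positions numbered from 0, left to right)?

o

ooooooo-oooo
oooooooo-ooo
ooooooooo-oo
oooooooooo-o
ooooooooooo-
oooooooooooo
position 8 holds o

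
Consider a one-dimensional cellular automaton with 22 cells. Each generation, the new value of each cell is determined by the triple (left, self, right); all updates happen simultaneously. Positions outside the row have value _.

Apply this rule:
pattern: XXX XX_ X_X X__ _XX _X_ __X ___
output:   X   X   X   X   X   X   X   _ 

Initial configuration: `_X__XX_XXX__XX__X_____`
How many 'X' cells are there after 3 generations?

XXXXXXXXXXXXXXXXXX____
XXXXXXXXXXXXXXXXXXX___
XXXXXXXXXXXXXXXXXXXX__
count of X: 20

20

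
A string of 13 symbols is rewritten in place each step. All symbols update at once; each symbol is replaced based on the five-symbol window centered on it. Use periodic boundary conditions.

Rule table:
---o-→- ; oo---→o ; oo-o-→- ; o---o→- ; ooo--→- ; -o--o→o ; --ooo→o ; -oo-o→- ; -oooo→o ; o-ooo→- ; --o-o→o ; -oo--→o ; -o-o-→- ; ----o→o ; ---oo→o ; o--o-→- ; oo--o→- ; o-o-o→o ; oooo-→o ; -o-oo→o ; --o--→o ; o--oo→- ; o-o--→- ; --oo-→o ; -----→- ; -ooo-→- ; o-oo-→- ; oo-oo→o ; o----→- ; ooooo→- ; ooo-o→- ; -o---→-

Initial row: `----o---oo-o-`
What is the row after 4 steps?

--o-o--oo----
o-o--o-ooo---
o--o-oo---o--
oo-oo-oo--oo-

oo-oo-oo--oo-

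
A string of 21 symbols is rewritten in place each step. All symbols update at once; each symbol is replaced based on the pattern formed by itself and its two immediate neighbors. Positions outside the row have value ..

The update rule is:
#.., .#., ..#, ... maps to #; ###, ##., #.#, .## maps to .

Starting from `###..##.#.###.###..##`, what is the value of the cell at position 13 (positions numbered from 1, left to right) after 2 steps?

...##...#........##..
###..############..##
position 13 holds #

#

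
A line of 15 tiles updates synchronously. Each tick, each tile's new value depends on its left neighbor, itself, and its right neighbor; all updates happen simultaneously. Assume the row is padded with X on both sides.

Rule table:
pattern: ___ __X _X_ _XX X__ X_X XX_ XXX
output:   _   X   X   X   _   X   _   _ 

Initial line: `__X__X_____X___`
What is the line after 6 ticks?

_XX_XX____XX__X
XX_XX____XX__XX
__XX____XX__XX_
_XX____XX__XX_X
XX____XX__XX_XX
_____XX__XX_XX_

_____XX__XX_XX_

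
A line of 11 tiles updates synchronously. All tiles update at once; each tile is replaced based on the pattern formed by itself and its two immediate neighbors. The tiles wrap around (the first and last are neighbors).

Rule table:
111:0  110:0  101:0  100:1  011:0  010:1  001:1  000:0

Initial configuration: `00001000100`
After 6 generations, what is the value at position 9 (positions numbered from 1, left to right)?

00011101110
00100000001
11110000011
00001000100  (repeats generation 0; period 4)
generation 6: 00100000001
position 9 holds 0

0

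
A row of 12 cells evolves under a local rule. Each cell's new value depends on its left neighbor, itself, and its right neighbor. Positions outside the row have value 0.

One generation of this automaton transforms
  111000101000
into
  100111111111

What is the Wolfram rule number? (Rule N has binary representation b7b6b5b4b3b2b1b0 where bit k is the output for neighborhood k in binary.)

63

position 1: 111 → 0  (bit 7 = 0)
position 2: 110 → 0  (bit 6 = 0)
position 7: 101 → 1  (bit 5 = 1)
position 3: 100 → 1  (bit 4 = 1)
position 0: 011 → 1  (bit 3 = 1)
position 6: 010 → 1  (bit 2 = 1)
position 5: 001 → 1  (bit 1 = 1)
position 4: 000 → 1  (bit 0 = 1)
bits b7..b0 = 00111111 = 63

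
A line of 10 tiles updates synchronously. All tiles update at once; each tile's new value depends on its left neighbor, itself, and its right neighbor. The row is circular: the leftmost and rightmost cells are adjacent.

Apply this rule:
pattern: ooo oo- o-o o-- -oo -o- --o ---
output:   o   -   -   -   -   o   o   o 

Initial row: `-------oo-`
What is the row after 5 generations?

ooooooo---
-ooooo--oo
--ooo--o--
oo-o--oo-o
o--o-o----

o--o-o----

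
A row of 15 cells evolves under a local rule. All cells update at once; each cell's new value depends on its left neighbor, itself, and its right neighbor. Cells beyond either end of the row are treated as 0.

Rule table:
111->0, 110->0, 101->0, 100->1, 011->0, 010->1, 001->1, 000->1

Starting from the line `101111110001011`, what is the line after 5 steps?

000000001111000

step 1: 100000001111000
step 2: 111111110000111
step 3: 000000001111000
step 4: 111111110000111  (repeats step 2; period 2)
step 5: 000000001111000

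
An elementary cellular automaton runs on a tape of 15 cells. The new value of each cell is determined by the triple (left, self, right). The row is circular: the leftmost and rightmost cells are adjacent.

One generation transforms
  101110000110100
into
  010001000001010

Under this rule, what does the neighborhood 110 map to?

0

At position 4 the neighborhood is 110; the next row has 0 there.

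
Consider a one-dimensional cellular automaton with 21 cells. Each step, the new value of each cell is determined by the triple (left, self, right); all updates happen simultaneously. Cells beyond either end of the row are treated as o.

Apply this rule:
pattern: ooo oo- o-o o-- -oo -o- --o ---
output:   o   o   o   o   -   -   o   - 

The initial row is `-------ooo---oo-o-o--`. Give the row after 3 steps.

ooo-o-o-o-ooo-o-oo-o-

o-----o-ooo-o-oo-o-oo
oo---o-o-ooo-o-oo-o-o
ooo-o-o-o-ooo-o-oo-o-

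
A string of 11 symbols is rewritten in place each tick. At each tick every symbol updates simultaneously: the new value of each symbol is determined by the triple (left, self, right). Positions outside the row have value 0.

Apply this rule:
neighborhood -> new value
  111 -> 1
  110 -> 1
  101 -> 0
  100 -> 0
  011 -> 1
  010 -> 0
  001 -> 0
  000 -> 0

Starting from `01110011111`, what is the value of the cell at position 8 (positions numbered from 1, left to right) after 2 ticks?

01110011111  (fixed point — unchanged through tick 2)
position 8 holds 1

1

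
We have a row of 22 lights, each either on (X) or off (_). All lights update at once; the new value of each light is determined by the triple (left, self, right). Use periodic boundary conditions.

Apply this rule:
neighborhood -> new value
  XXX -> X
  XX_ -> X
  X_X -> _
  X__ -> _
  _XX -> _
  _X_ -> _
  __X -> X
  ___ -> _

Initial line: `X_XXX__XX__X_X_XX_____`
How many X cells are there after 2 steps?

___XX_X_X_X_____X____X
__X_X__________X____X_
count of X: 4

4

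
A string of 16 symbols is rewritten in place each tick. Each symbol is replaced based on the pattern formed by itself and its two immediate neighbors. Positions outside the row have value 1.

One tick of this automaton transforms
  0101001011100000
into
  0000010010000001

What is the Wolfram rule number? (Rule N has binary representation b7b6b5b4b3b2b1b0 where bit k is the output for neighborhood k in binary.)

position 9: 111 → 0  (bit 7 = 0)
position 10: 110 → 0  (bit 6 = 0)
position 0: 101 → 0  (bit 5 = 0)
position 4: 100 → 0  (bit 4 = 0)
position 8: 011 → 1  (bit 3 = 1)
position 1: 010 → 0  (bit 2 = 0)
position 5: 001 → 1  (bit 1 = 1)
position 12: 000 → 0  (bit 0 = 0)
bits b7..b0 = 00001010 = 10

10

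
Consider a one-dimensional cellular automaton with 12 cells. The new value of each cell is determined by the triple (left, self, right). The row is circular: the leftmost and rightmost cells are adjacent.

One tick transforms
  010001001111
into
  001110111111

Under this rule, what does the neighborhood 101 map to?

At position 0 the neighborhood is 101; the next row has 0 there.

0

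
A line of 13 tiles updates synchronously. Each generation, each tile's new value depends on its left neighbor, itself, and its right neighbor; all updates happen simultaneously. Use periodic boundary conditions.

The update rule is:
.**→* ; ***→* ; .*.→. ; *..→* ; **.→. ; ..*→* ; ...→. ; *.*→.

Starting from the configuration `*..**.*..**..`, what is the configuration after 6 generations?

*.***..*..**.

generation 1: .***...***.**
generation 2: .**.*.***..*.
generation 3: **....**.**.*
generation 4: *.*..**..*..*
generation 5: ...***.**.***
generation 6: *.***..*..**.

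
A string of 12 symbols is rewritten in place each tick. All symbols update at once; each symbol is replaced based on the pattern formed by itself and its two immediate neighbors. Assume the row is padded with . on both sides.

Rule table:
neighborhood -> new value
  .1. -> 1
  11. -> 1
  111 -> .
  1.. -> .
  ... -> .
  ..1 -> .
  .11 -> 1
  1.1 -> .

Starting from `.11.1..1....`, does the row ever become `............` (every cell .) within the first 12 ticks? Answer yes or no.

no

tick 1: .11.1..1....  (fixed point — unchanged through tick 12)
tick 12 is .11.1..1...., still not uniform .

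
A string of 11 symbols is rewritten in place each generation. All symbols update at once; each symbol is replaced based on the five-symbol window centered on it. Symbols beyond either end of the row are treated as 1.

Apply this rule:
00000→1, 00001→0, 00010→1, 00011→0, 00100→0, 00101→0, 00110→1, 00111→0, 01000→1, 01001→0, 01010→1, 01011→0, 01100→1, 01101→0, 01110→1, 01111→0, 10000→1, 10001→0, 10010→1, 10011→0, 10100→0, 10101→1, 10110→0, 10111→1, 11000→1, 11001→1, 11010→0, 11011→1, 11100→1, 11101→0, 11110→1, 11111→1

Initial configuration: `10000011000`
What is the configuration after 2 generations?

11111001110

11110011100
11111001110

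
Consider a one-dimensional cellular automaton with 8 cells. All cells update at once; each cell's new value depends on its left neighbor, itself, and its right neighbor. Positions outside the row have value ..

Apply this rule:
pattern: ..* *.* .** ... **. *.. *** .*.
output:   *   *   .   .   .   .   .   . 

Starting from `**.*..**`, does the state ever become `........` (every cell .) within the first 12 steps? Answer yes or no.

yes

..*..*..
.*..*...
*..*....
..*.....
.*......
*.......
........
all cells are . at step 7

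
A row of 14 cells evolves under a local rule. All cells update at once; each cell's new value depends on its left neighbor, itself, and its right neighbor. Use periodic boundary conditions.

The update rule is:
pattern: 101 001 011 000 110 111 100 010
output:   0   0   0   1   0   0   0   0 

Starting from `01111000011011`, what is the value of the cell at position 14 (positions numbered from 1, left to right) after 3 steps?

step 1: 00000011000000
step 2: 11111000011111
step 3: 00000011000000
position 14 holds 0

0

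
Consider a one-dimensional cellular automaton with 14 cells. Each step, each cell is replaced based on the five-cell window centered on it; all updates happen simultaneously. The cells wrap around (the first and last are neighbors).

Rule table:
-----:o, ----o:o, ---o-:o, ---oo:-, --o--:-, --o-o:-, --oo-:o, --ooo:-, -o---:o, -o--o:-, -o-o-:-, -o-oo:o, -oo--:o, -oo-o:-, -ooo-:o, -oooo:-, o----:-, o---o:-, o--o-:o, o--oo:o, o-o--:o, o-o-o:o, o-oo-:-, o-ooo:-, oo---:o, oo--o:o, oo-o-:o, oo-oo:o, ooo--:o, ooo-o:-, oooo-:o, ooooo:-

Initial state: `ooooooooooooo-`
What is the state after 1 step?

-----------o-o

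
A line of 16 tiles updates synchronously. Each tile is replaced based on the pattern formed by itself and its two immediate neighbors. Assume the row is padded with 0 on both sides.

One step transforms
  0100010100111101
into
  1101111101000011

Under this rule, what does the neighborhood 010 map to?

At position 1 the neighborhood is 010; the next row has 1 there.

1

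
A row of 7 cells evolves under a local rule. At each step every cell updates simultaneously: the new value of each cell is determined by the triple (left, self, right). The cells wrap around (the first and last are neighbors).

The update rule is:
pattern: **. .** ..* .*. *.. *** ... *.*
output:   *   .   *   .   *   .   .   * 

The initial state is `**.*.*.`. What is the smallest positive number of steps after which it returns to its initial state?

.**.*.*
*.**.*.
.*.**.*
*.*.**.
.*.*.**
*.*.*.*
**.*.*.

7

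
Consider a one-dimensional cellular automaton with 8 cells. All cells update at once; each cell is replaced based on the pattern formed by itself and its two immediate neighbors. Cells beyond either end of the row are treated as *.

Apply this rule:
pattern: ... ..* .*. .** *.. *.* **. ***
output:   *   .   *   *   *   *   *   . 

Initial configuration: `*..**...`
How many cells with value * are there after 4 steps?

step 1: **.****.
step 2: .***..**
step 3: **.**.*.
step 4: .*******
count of *: 7

7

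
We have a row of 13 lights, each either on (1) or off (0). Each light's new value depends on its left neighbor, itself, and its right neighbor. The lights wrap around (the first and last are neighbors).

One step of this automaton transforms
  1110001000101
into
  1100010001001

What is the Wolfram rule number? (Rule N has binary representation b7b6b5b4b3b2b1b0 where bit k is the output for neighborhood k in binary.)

138

position 0: 111 → 1  (bit 7 = 1)
position 2: 110 → 0  (bit 6 = 0)
position 11: 101 → 0  (bit 5 = 0)
position 3: 100 → 0  (bit 4 = 0)
position 12: 011 → 1  (bit 3 = 1)
position 6: 010 → 0  (bit 2 = 0)
position 5: 001 → 1  (bit 1 = 1)
position 4: 000 → 0  (bit 0 = 0)
bits b7..b0 = 10001010 = 138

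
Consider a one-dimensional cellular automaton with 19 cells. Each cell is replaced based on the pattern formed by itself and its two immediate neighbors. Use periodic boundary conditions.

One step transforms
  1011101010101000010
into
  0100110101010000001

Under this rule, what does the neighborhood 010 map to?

At position 0 the neighborhood is 010; the next row has 0 there.

0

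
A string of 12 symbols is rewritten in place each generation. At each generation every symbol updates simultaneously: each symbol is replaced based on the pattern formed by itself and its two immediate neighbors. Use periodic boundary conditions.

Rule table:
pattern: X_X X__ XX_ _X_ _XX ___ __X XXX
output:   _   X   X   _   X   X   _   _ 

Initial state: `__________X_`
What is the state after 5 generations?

XXXXXXXXX__X
________XX_X
XXXXXXX_XX__
X_____X_XXX_
_XXXX___X_X_

_XXXX___X_X_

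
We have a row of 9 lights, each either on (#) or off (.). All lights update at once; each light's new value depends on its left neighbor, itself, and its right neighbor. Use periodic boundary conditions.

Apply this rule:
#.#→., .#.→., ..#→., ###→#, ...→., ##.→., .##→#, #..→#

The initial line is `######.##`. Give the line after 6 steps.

step 1: #####..##
step 2: ####.#.##
step 3: ###....##
step 4: ##.#...##
step 5: #...#..##
step 6: .#...#.##

.#...#.##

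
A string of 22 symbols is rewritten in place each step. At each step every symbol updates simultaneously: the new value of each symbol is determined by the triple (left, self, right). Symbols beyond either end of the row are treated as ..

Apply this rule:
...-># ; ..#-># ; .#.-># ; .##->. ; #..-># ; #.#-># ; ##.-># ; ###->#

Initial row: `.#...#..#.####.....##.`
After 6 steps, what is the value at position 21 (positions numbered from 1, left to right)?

#

##########.########.##
.##########.########.#
#.##########.#########
##.##########.########
.##.##########.#######
#.##.##########.######
position 21 holds #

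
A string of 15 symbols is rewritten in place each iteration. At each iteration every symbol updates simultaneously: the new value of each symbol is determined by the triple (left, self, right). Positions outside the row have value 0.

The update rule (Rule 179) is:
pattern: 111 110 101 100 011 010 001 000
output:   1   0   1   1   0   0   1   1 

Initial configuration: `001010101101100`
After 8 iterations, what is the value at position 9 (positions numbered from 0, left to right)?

1

110101010010011
001010101101100  (repeats iteration 0; period 2)
iteration 8: 001010101101100
position 9 holds 1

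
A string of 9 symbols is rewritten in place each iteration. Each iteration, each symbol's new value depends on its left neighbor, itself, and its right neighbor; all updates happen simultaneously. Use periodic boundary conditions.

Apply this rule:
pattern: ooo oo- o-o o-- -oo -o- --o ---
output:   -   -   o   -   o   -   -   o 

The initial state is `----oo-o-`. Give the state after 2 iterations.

o--o-o---

ooo-o-o--
o--o-o---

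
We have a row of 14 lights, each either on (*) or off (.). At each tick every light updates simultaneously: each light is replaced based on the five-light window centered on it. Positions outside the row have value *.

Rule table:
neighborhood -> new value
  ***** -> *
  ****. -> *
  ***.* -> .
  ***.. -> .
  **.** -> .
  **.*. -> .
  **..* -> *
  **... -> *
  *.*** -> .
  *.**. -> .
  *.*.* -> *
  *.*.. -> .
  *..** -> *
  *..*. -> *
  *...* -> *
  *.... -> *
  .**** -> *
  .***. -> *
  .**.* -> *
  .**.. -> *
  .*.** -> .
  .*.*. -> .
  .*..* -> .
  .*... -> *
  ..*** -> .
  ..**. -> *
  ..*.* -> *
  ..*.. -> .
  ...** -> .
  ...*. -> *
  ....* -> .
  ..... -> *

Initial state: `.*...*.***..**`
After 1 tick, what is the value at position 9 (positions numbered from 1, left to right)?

..****..*.**.*
position 9 holds *

*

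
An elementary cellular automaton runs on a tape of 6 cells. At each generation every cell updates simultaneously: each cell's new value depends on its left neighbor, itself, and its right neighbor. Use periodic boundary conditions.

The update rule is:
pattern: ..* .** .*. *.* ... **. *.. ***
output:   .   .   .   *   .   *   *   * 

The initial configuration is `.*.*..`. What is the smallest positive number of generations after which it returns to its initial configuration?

..*.*.
...*.*
*...*.
.*...*
*.*...
.*.*..

6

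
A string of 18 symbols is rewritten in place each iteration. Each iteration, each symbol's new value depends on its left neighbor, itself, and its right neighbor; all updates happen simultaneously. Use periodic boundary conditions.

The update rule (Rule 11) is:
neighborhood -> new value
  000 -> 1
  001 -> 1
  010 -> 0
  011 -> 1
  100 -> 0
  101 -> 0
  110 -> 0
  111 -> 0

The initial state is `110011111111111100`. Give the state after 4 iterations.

iteration 1: 100110000000000001
iteration 2: 001100111111111111
iteration 3: 011001100000000000
iteration 4: 110011001111111111

110011001111111111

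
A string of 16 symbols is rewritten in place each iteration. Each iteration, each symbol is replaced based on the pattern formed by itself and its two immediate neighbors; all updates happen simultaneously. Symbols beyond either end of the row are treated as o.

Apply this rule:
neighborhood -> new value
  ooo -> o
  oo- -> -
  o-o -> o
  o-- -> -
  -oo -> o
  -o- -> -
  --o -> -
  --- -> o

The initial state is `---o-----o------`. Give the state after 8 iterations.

-o---ooo---oooo-
o--o-oo--o-ooo-o
----oo----ooo-oo
-oo-o--oo-oo-ooo
oo-o---o-oo-oooo
o-o--o--oo-ooooo
-o------o-oooooo
o--oooo--ooooooo

o--oooo--ooooooo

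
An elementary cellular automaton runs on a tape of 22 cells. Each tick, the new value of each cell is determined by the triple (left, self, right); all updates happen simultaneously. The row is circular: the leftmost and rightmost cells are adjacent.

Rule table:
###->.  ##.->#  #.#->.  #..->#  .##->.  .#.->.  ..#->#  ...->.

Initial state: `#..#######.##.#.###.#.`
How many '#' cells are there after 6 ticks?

tick 1: .##......#..#.....#...
tick 2: #.##....#.##.#...#.#..
tick 3: ...##..#...#..#.#...##
tick 4: #.#.###.#.#.##...#.#.#
tick 5: #.....#......##.#.....
tick 6: .#...#.#....#.#..#...#
count of #: 7

7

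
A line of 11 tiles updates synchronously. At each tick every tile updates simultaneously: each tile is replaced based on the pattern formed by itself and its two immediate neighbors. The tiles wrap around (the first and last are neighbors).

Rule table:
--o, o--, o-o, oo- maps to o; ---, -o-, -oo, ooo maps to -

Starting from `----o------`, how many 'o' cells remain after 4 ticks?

tick 1: ---o-o-----
tick 2: --o-o-o----
tick 3: -o-o-o-o---
tick 4: o-o-o-o-o--
count of o: 5

5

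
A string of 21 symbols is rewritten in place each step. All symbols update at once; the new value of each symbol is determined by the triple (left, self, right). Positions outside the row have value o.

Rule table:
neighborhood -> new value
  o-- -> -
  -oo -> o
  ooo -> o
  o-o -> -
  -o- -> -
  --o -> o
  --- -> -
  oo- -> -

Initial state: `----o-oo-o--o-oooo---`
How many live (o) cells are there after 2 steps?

8

---o--o----o--ooo---o
--o--o----o--ooo---oo
count of o: 8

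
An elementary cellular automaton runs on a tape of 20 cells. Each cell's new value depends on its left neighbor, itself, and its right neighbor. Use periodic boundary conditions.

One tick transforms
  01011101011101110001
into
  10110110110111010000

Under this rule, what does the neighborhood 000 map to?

0

At position 17 the neighborhood is 000; the next row has 0 there.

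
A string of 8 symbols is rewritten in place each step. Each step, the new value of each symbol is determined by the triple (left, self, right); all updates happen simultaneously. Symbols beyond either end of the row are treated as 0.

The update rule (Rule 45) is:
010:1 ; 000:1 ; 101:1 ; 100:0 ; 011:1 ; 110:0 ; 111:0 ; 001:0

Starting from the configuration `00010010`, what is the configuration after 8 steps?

10111010

step 1: 11010010
step 2: 10110010
step 3: 11100010
step 4: 10001010
step 5: 10101110
step 6: 11111000
step 7: 10000011
step 8: 10111010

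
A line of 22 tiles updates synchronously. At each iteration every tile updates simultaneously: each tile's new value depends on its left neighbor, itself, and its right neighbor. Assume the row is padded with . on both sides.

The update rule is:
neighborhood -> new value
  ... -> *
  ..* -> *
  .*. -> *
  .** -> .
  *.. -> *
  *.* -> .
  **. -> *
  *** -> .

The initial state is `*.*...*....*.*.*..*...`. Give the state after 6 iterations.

.....................*

*.**********.*.*******
*..........*.*.......*
************.*********
...........*.........*
**********************
.....................*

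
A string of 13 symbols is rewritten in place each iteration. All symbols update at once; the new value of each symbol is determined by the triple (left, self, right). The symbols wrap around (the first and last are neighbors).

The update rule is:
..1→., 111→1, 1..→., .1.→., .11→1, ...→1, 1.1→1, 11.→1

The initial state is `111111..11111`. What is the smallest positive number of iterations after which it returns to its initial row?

1

iteration 1: 111111..11111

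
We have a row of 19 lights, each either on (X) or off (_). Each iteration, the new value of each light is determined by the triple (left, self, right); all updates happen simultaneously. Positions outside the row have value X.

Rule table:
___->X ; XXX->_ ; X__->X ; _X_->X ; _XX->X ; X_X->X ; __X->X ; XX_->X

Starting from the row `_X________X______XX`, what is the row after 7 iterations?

XXXXXXXXXXXXXXXXXX_

iteration 1: XXXXXXXXXXXXXXXXXX_
iteration 2: _________________XX
iteration 3: XXXXXXXXXXXXXXXXXX_  (repeats iteration 1; period 2)
iteration 7: XXXXXXXXXXXXXXXXXX_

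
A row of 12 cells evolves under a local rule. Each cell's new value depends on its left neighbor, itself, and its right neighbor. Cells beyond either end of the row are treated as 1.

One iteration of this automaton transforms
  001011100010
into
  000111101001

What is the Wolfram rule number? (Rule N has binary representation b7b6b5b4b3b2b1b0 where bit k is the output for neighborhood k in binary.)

position 5: 111 → 1  (bit 7 = 1)
position 6: 110 → 1  (bit 6 = 1)
position 3: 101 → 1  (bit 5 = 1)
position 0: 100 → 0  (bit 4 = 0)
position 4: 011 → 1  (bit 3 = 1)
position 2: 010 → 0  (bit 2 = 0)
position 1: 001 → 0  (bit 1 = 0)
position 8: 000 → 1  (bit 0 = 1)
bits b7..b0 = 11101001 = 233

233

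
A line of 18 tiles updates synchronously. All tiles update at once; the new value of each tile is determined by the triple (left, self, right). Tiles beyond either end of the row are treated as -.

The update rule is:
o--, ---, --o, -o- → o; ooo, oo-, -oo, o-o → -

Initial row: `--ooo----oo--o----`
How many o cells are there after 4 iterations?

5

iteration 1: oo---oooo--ooooooo
iteration 2: --ooo----oo-------
iteration 3: oo---oooo--ooooooo  (repeats iteration 1; period 2)
iteration 4: --ooo----oo-------
count of o: 5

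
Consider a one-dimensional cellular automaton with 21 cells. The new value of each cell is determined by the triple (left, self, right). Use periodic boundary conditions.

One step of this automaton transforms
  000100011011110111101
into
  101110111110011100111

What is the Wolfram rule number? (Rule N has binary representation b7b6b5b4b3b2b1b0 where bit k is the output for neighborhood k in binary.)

position 11: 111 → 0  (bit 7 = 0)
position 8: 110 → 1  (bit 6 = 1)
position 9: 101 → 1  (bit 5 = 1)
position 0: 100 → 1  (bit 4 = 1)
position 7: 011 → 1  (bit 3 = 1)
position 3: 010 → 1  (bit 2 = 1)
position 2: 001 → 1  (bit 1 = 1)
position 1: 000 → 0  (bit 0 = 0)
bits b7..b0 = 01111110 = 126

126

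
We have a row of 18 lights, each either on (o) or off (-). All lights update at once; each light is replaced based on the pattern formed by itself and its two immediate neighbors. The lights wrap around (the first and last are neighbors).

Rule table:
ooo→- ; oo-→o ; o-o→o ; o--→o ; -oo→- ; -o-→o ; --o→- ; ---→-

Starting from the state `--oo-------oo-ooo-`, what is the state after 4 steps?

-oo---oo-------oo-

---oo-------oo--oo
o---oo-------oo--o
oo---oo-------oo--
-oo---oo-------oo-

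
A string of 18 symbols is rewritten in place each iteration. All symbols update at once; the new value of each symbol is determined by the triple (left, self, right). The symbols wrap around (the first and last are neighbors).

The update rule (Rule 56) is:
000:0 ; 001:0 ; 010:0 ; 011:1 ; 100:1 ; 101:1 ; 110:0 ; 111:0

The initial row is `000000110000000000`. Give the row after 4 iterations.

000000000101000000

iteration 1: 000000101000000000
iteration 2: 000000010100000000
iteration 3: 000000001010000000
iteration 4: 000000000101000000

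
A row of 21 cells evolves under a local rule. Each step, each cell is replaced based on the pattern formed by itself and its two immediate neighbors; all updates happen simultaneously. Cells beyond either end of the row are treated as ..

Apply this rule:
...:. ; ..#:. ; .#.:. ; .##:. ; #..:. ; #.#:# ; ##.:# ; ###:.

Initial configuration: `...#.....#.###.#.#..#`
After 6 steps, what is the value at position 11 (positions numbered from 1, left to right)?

..........#..##.#....
..............##.....
...............#.....
.....................
.....................  (fixed point — unchanged through step 6)
position 11 holds .

.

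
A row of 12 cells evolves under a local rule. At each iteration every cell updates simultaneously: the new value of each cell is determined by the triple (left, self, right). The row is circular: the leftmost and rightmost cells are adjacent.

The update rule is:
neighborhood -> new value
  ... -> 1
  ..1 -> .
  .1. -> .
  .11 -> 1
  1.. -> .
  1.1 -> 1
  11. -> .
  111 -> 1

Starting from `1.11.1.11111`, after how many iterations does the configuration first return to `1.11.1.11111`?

.11.1.111111
11.1.111111.
1.1.111111.1
.1.111111.11
1.111111.11.
.111111.11.1
111111.11.1.
11111.11.1.1
1111.11.1.11
111.11.1.111
11.11.1.1111
1.11.1.11111

12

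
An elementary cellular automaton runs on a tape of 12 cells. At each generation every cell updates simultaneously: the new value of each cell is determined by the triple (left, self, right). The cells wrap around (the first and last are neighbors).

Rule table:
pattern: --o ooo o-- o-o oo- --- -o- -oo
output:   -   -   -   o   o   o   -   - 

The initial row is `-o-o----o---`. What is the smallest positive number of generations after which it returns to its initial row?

--o--oo---oo
------o-o--o
-oooo--o----
----o----ooo
-oo---oo---o
o-o-o--o-o--
-o-o----o---

7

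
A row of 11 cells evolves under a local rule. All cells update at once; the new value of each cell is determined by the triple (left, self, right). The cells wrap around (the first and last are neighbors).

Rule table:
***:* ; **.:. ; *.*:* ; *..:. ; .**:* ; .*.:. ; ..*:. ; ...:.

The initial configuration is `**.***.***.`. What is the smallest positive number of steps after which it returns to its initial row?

*.***.***.*
.***.***.**
***.***.**.
**.***.**.*
*.***.**.**
.***.**.***
***.**.***.
**.**.***.*
*.**.***.**
.**.***.***
**.***.***.

11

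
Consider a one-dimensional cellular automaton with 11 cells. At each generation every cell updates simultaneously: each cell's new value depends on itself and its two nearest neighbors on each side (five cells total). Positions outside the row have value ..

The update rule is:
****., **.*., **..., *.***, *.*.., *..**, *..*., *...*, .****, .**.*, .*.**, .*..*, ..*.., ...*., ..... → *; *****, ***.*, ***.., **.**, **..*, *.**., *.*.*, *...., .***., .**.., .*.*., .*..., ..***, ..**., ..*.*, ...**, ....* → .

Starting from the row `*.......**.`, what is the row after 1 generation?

*..***....*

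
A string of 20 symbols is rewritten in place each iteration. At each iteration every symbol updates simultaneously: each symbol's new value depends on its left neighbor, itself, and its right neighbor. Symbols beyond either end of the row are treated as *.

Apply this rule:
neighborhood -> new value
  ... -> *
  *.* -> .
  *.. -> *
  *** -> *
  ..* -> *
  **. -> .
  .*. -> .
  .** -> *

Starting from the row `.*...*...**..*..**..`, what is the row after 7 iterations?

..***.****.**.***.**
****..***..*..**..**
***.****.**.***.****
**..***..*..**..****
*.****.**.***.******
..***..*..**..******
****.**.***.********

****.**.***.********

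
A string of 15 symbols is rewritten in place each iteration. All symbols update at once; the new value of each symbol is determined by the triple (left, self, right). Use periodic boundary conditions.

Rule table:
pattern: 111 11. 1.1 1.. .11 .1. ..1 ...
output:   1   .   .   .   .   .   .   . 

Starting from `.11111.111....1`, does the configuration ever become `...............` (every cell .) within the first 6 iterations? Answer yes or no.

..111...1......
...1...........
...............
all cells are . at iteration 3

yes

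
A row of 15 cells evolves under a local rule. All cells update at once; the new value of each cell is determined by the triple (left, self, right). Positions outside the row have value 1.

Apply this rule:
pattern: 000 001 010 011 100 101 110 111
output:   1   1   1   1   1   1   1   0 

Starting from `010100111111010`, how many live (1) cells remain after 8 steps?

step 1: 111111100001111
step 2: 000000111111000
step 3: 111111100001111  (repeats step 1; period 2)
step 8: 000000111111000
count of 1: 6

6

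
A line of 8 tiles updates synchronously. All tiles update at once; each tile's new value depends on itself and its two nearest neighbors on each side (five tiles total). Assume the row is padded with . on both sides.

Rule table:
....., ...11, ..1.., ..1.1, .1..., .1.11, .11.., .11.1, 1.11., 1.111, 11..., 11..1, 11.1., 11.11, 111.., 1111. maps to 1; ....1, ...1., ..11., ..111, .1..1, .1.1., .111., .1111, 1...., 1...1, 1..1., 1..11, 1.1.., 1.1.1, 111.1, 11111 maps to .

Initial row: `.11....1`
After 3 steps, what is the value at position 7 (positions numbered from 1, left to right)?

.

step 1: 1.11...1
step 2: 11111..1
step 3: ...111.1
position 7 holds .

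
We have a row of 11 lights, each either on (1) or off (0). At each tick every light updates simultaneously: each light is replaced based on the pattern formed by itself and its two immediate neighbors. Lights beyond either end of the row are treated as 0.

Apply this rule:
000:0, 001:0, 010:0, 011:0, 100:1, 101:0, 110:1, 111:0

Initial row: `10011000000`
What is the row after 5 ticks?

01001100000
00100110000
00010011000
00001001100
00000100110

00000100110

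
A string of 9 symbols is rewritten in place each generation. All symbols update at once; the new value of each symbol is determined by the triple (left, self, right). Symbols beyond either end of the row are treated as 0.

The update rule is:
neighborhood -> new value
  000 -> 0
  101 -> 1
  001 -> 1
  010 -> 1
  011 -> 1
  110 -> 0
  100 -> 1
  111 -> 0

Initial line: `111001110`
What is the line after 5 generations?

100111001
111100111
100011100
110110010
101101111

101101111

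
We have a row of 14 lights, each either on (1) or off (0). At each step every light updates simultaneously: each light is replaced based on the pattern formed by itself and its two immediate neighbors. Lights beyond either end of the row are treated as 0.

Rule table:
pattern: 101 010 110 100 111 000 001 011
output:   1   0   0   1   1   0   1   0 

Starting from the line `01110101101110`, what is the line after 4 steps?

01010101101010

10101010010101
01010101101010
10101010010101  (repeats step 1; period 2)
step 4: 01010101101010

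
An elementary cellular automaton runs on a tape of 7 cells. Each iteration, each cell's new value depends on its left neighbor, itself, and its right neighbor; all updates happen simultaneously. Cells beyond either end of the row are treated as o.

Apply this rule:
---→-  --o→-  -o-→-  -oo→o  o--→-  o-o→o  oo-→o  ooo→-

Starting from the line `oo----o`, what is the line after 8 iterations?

o-----o

-o----o
o-----o
o-----o  (fixed point — unchanged through iteration 8)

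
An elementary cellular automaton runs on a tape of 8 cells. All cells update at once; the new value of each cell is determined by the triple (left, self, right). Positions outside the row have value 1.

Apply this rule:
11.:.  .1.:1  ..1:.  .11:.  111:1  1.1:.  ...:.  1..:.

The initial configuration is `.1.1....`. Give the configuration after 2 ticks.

.1.1....  (fixed point — unchanged through tick 2)

.1.1....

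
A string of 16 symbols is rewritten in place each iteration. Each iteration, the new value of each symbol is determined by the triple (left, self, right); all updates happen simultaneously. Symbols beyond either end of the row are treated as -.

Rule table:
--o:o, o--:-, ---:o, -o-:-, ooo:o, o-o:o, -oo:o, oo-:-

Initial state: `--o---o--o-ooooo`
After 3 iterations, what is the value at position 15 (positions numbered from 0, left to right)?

o

oo--oo--o-ooooo-
o--oo--o-ooooo--
--oo--o-ooooo--o
position 15 holds o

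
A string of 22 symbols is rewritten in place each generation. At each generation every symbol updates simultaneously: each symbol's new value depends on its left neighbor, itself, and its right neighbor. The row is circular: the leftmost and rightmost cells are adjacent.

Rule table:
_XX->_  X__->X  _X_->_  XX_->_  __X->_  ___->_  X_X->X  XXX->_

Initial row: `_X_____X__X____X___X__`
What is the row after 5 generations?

__X___X_____X__X____X_

__X_____X__X____X___X_
___X_____X__X____X___X
X___X_____X__X____X___
_X___X_____X__X____X__
__X___X_____X__X____X_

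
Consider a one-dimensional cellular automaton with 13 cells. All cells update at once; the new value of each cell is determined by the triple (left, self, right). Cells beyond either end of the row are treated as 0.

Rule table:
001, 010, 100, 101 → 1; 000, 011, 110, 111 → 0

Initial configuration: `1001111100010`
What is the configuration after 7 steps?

0010001000100

step 1: 1110000010111
step 2: 0001000111000
step 3: 0011101000100
step 4: 0100011101110
step 5: 1110100010001
step 6: 0001110111011
step 7: 0010001000100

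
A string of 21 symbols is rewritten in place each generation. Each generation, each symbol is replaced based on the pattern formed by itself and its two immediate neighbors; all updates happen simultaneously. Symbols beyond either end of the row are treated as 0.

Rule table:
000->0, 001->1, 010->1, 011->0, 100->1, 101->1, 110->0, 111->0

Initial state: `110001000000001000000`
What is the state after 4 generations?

110111000110001000100

001011100000011100000
011100010000100010000
100010111001110111000
110111000110001000100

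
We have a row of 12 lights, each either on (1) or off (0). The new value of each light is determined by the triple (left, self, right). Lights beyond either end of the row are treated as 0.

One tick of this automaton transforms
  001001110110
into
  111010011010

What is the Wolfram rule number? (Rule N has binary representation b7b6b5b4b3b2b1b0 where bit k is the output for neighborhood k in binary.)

103

position 6: 111 → 0  (bit 7 = 0)
position 7: 110 → 1  (bit 6 = 1)
position 8: 101 → 1  (bit 5 = 1)
position 3: 100 → 0  (bit 4 = 0)
position 5: 011 → 0  (bit 3 = 0)
position 2: 010 → 1  (bit 2 = 1)
position 1: 001 → 1  (bit 1 = 1)
position 0: 000 → 1  (bit 0 = 1)
bits b7..b0 = 01100111 = 103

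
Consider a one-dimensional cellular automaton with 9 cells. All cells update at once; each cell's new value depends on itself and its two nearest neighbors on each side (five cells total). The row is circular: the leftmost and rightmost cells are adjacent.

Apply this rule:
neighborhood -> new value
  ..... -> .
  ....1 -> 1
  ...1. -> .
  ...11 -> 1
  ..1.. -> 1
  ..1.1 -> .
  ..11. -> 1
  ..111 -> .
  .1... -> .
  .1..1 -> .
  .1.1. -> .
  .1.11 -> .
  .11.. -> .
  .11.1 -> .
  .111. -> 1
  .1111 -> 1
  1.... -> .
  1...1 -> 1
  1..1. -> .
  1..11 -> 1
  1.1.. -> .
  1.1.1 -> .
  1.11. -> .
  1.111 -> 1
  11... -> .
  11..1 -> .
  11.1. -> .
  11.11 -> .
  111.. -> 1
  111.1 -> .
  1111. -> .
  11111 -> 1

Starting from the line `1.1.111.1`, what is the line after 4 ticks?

1......11

....11...
..111....
11.11....
1......11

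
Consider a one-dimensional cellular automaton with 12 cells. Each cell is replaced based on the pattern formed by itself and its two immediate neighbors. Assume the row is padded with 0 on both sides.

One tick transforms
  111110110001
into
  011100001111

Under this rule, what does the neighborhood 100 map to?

1

At position 8 the neighborhood is 100; the next row has 1 there.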